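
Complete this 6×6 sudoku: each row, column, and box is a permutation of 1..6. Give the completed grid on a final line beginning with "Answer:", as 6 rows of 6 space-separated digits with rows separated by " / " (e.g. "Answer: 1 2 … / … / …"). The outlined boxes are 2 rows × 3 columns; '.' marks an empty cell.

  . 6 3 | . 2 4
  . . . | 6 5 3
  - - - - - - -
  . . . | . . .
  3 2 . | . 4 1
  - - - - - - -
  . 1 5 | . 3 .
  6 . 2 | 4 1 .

Step 1. [r3c2∈{4,5}] col 2 places 5 nowhere but r3c2, so r3c2=5.
Step 2. [r2c1∈{1,2,4}] across row 2, 2 lands solely at r2c1. So r2c1=2.
Step 3. [r2c3∈{1,4}] r2c3 is the only open cell in row 2 admitting 1, so r2c3=1.
Step 4. [r3c3∈{4,6}] 4 has one home in col 3: r3c3 ⇒ r3c3=4.
Step 5. [r5c4∈{2}] r5c4 has the single candidate 2 ⇒ r5c4=2.
Step 6. [r5c6∈{6}] only 6 remains possible at r5c6. So r5c6=6.
Step 7. [r5c1∈{4}] r5c1 has the single candidate 4, so r5c1=4.
Step 8. [r3c6∈{2}] nothing but 2 survives at r3c6, so r3c6=2.
Step 9. [r3c4∈{3}] nothing but 3 survives at r3c4. So r3c4=3.
Step 10. [r1c1∈{5}] nothing but 5 survives at r1c1, so r1c1=5.
Step 11. [r4c4∈{5}] only 5 remains possible at r4c4. So r4c4=5.
Step 12. [r3c5∈{6}] only 6 remains possible at r3c5, so r3c5=6.
Step 13. [r4c3∈{6}] only 6 remains possible at r4c3 ⇒ r4c3=6.
Step 14. [r3c1∈{1}] only 1 remains possible at r3c1. So r3c1=1.
Step 15. [r2c2∈{4}] nothing but 4 survives at r2c2, so r2c2=4.
Step 16. [r6c2∈{3}] r6c2's peers cover all but 3, so r6c2=3.
Step 17. [r6c6∈{5}] nothing but 5 survives at r6c6 ⇒ r6c6=5.
Step 18. [r1c4∈{1}] r1c4 has the single candidate 1. So r1c4=1.

Answer: 5 6 3 1 2 4 / 2 4 1 6 5 3 / 1 5 4 3 6 2 / 3 2 6 5 4 1 / 4 1 5 2 3 6 / 6 3 2 4 1 5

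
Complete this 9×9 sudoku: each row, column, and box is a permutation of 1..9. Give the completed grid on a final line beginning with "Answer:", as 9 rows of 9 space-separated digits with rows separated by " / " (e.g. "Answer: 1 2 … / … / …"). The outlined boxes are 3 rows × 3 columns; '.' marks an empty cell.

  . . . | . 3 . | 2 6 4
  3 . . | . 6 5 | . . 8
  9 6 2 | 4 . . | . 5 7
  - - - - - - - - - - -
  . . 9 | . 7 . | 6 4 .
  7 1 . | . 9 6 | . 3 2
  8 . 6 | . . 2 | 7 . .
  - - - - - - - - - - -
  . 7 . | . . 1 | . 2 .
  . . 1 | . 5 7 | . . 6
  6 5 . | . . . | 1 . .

Step 1. [r8c2∈{2,3,4,8,9}] col 2 places 9 nowhere but r8c2, so r8c2=9.
Step 2. [r9c6∈{3,4,8,9}] 4 has one home in col 6: r9c6. So r9c6=4.
Step 3. [r7c5∈{8}] r7c5 is down to just 8. So r7c5=8.
Step 4. [r2c4∈{1,2,7,9}] r2c4 is the only open cell in row 2 admitting 2, so r2c4=2.
Step 5. [r8c4∈{3}] only 3 remains possible at r8c4, so r8c4=3.
Step 6. [r5c3∈{4,5}] in row 5, 4 fits only at r5c3 ⇒ r5c3=4.
Step 7. [r1c4∈{1,7,8,9}] across col 4, 7 lands solely at r1c4 ⇒ r1c4=7.
Step 8. [r4c1∈{2,5}] 5 has one home in box 4: r4c1, so r4c1=5.
Step 9. [r5c7∈{5,8}] 8 has one home in box 6: r5c7, so r5c7=8.
Step 10. [r6c9∈{1,5,9}] r6c9 is the only open cell in box 6 admitting 5 ⇒ r6c9=5.
Step 11. [r7c3∈{3}] r7c3 is down to just 3. So r7c3=3.
Step 12. [r7c9∈{9}] r7c9 has the single candidate 9, so r7c9=9.
Step 13. [r6c4∈{1}] nothing but 1 survives at r6c4. So r6c4=1.
Step 14. [r9c3∈{8}] r9c3 is down to just 8 ⇒ r9c3=8.
Step 15. [r3c6∈{8}] nothing but 8 survives at r3c6, so r3c6=8.
Step 16. [r8c7∈{4}] r8c7's peers cover all but 4. So r8c7=4.
Step 17. [r4c6∈{3}] r4c6's peers cover all but 3, so r4c6=3.
Step 18. [r6c8∈{9}] r6c8 has the single candidate 9 ⇒ r6c8=9.
Step 19. [r4c2∈{2}] r4c2 has the single candidate 2 ⇒ r4c2=2.
Step 20. [r9c8∈{7}] nothing but 7 survives at r9c8, so r9c8=7.
Step 21. [r4c4∈{8}] nothing but 8 survives at r4c4. So r4c4=8.
Step 22. [r2c3∈{7}] r2c3 has the single candidate 7 ⇒ r2c3=7.
Step 23. [r9c4∈{9}] only 9 remains possible at r9c4, so r9c4=9.
Step 24. [r1c6∈{9}] r1c6 has the single candidate 9 ⇒ r1c6=9.
Step 25. [r4c9∈{1}] nothing but 1 survives at r4c9 ⇒ r4c9=1.
Step 26. [r2c7∈{9}] r2c7's peers cover all but 9, so r2c7=9.
Step 27. [r8c8∈{8}] r8c8 has the single candidate 8 ⇒ r8c8=8.
Step 28. [r6c2∈{3}] nothing but 3 survives at r6c2. So r6c2=3.
Step 29. [r7c7∈{5}] nothing but 5 survives at r7c7 ⇒ r7c7=5.
Step 30. [r1c3∈{5}] r1c3 has the single candidate 5, so r1c3=5.
Step 31. [r2c2∈{4}] nothing but 4 survives at r2c2, so r2c2=4.
Step 32. [r1c1∈{1}] r1c1's peers cover all but 1, so r1c1=1.
Step 33. [r1c2∈{8}] r1c2 is down to just 8 ⇒ r1c2=8.
Step 34. [r9c5∈{2}] r9c5 has the single candidate 2. So r9c5=2.
Step 35. [r3c5∈{1}] r3c5 has the single candidate 1, so r3c5=1.
Step 36. [r2c8∈{1}] r2c8's peers cover all but 1, so r2c8=1.
Step 37. [r5c4∈{5}] r5c4 has the single candidate 5, so r5c4=5.
Step 38. [r8c1∈{2}] nothing but 2 survives at r8c1. So r8c1=2.
Step 39. [r6c5∈{4}] r6c5 is down to just 4. So r6c5=4.
Step 40. [r7c1∈{4}] r7c1's peers cover all but 4 ⇒ r7c1=4.
Step 41. [r9c9∈{3}] nothing but 3 survives at r9c9. So r9c9=3.
Step 42. [r7c4∈{6}] nothing but 6 survives at r7c4, so r7c4=6.
Step 43. [r3c7∈{3}] only 3 remains possible at r3c7, so r3c7=3.

Answer: 1 8 5 7 3 9 2 6 4 / 3 4 7 2 6 5 9 1 8 / 9 6 2 4 1 8 3 5 7 / 5 2 9 8 7 3 6 4 1 / 7 1 4 5 9 6 8 3 2 / 8 3 6 1 4 2 7 9 5 / 4 7 3 6 8 1 5 2 9 / 2 9 1 3 5 7 4 8 6 / 6 5 8 9 2 4 1 7 3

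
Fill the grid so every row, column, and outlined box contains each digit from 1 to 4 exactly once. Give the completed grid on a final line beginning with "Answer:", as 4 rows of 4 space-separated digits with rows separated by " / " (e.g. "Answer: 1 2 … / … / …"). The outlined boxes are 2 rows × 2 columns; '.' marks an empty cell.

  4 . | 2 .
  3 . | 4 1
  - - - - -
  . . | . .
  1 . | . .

Step 1. [r4c3∈{3}] nothing but 3 survives at r4c3. So r4c3=3.
Step 2. [r3c1∈{2}] only 2 remains possible at r3c1 ⇒ r3c1=2.
Step 3. [r3c4∈{4}] nothing but 4 survives at r3c4. So r3c4=4.
Step 4. [r2c2∈{2}] nothing but 2 survives at r2c2, so r2c2=2.
Step 5. [r4c2∈{4}] only 4 remains possible at r4c2 ⇒ r4c2=4.
Step 6. [r3c3∈{1}] r3c3 has the single candidate 1. So r3c3=1.
Step 7. [r1c2∈{1}] r1c2's peers cover all but 1 ⇒ r1c2=1.
Step 8. [r1c4∈{3}] only 3 remains possible at r1c4, so r1c4=3.
Step 9. [r4c4∈{2}] r4c4 is down to just 2, so r4c4=2.
Step 10. [r3c2∈{3}] r3c2's peers cover all but 3 ⇒ r3c2=3.

Answer: 4 1 2 3 / 3 2 4 1 / 2 3 1 4 / 1 4 3 2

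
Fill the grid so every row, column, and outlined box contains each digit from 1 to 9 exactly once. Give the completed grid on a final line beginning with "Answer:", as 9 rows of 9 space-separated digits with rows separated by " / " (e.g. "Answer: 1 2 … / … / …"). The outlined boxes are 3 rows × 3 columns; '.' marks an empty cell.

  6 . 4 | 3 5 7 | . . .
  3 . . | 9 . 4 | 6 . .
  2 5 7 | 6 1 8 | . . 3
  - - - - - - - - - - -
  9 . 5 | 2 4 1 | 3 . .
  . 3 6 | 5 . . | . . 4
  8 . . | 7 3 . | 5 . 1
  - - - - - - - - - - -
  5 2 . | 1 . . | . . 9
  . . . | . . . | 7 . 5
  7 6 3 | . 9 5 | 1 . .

Step 1. [r7c3∈{8}] r7c3 is down to just 8 ⇒ r7c3=8.
Step 2. [r5c8∈{2,7,8,9}] 7 has one home in row 5: r5c8 ⇒ r5c8=7.
Step 3. [r1c2∈{1,8,9}] 9 has one home in box 1: r1c2, so r1c2=9.
Step 4. [r8c6∈{2,3,6}] in col 6, 2 fits only at r8c6 ⇒ r8c6=2.
Step 5. [r5c7∈{2,8,9}] in row 5, 2 fits only at r5c7, so r5c7=2.
Step 6. [r8c8∈{3,4,6,8}] 3 has one home in row 8: r8c8 ⇒ r8c8=3.
Step 7. [r7c8∈{4,6}] box 9 places 6 nowhere but r7c8. So r7c8=6.
Step 8. [r1c7∈{8}] nothing but 8 survives at r1c7 ⇒ r1c7=8.
Step 9. [r1c9∈{2}] r1c9 is down to just 2. So r1c9=2.
Step 10. [r8c1∈{1,4}] in col 1, 4 fits only at r8c1, so r8c1=4.
Step 11. [r9c9∈{8}] nothing but 8 survives at r9c9. So r9c9=8.
Step 12. [r2c3∈{1}] r2c3 is down to just 1. So r2c3=1.
Step 13. [r7c7∈{4}] r7c7 has the single candidate 4, so r7c7=4.
Step 14. [r6c8∈{9}] only 9 remains possible at r6c8 ⇒ r6c8=9.
Step 15. [r8c5∈{6,8}] in row 8, 6 fits only at r8c5, so r8c5=6.
Step 16. [r8c3∈{9}] r8c3 has the single candidate 9. So r8c3=9.
Step 17. [r2c8∈{5}] r2c8 is down to just 5. So r2c8=5.
Step 18. [r5c5∈{8}] r5c5 has the single candidate 8. So r5c5=8.
Step 19. [r5c6∈{9}] r5c6 has the single candidate 9, so r5c6=9.
Step 20. [r3c8∈{4}] only 4 remains possible at r3c8. So r3c8=4.
Step 21. [r9c4∈{4}] r9c4's peers cover all but 4, so r9c4=4.
Step 22. [r7c5∈{7}] r7c5 is down to just 7. So r7c5=7.
Step 23. [r4c8∈{8}] r4c8 is down to just 8. So r4c8=8.
Step 24. [r2c2∈{8}] r2c2's peers cover all but 8. So r2c2=8.
Step 25. [r6c2∈{4}] nothing but 4 survives at r6c2 ⇒ r6c2=4.
Step 26. [r6c3∈{2}] only 2 remains possible at r6c3, so r6c3=2.
Step 27. [r6c6∈{6}] only 6 remains possible at r6c6. So r6c6=6.
Step 28. [r4c2∈{7}] only 7 remains possible at r4c2, so r4c2=7.
Step 29. [r2c9∈{7}] nothing but 7 survives at r2c9 ⇒ r2c9=7.
Step 30. [r2c5∈{2}] r2c5's peers cover all but 2, so r2c5=2.
Step 31. [r9c8∈{2}] only 2 remains possible at r9c8 ⇒ r9c8=2.
Step 32. [r1c8∈{1}] only 1 remains possible at r1c8. So r1c8=1.
Step 33. [r7c6∈{3}] r7c6 is down to just 3 ⇒ r7c6=3.
Step 34. [r5c1∈{1}] only 1 remains possible at r5c1, so r5c1=1.
Step 35. [r4c9∈{6}] r4c9 is down to just 6. So r4c9=6.
Step 36. [r8c4∈{8}] r8c4 is down to just 8, so r8c4=8.
Step 37. [r3c7∈{9}] r3c7 is down to just 9, so r3c7=9.
Step 38. [r8c2∈{1}] r8c2 is down to just 1. So r8c2=1.

Answer: 6 9 4 3 5 7 8 1 2 / 3 8 1 9 2 4 6 5 7 / 2 5 7 6 1 8 9 4 3 / 9 7 5 2 4 1 3 8 6 / 1 3 6 5 8 9 2 7 4 / 8 4 2 7 3 6 5 9 1 / 5 2 8 1 7 3 4 6 9 / 4 1 9 8 6 2 7 3 5 / 7 6 3 4 9 5 1 2 8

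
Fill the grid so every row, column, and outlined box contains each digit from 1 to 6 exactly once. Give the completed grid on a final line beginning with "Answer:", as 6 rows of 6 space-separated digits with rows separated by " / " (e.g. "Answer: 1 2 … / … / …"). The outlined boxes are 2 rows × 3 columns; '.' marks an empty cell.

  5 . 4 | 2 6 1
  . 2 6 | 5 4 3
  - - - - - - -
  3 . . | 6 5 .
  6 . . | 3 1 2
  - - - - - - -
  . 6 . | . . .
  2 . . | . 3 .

Step 1. [r5c1∈{1,4}] col 1 places 4 nowhere but r5c1, so r5c1=4.
Step 2. [r4c3∈{5}] only 5 remains possible at r4c3. So r4c3=5.
Step 3. [r6c3∈{1}] nothing but 1 survives at r6c3. So r6c3=1.
Step 4. [r3c6∈{4}] nothing but 4 survives at r3c6. So r3c6=4.
Step 5. [r6c2∈{5}] only 5 remains possible at r6c2 ⇒ r6c2=5.
Step 6. [r5c5∈{2}] only 2 remains possible at r5c5 ⇒ r5c5=2.
Step 7. [r2c1∈{1}] only 1 remains possible at r2c1. So r2c1=1.
Step 8. [r1c2∈{3}] r1c2 is down to just 3 ⇒ r1c2=3.
Step 9. [r5c6∈{5}] r5c6's peers cover all but 5. So r5c6=5.
Step 10. [r3c2∈{1}] nothing but 1 survives at r3c2. So r3c2=1.
Step 11. [r5c3∈{3}] nothing but 3 survives at r5c3. So r5c3=3.
Step 12. [r6c6∈{6}] r6c6's peers cover all but 6 ⇒ r6c6=6.
Step 13. [r5c4∈{1}] only 1 remains possible at r5c4 ⇒ r5c4=1.
Step 14. [r4c2∈{4}] r4c2 is down to just 4 ⇒ r4c2=4.
Step 15. [r3c3∈{2}] r3c3 has the single candidate 2. So r3c3=2.
Step 16. [r6c4∈{4}] r6c4 is down to just 4, so r6c4=4.

Answer: 5 3 4 2 6 1 / 1 2 6 5 4 3 / 3 1 2 6 5 4 / 6 4 5 3 1 2 / 4 6 3 1 2 5 / 2 5 1 4 3 6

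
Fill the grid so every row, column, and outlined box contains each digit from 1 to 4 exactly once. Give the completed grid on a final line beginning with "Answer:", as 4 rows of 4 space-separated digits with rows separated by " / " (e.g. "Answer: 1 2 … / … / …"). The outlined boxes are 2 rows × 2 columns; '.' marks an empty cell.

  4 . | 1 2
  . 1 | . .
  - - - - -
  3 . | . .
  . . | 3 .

Step 1. [r3c4∈{1,4}] 1 has one home in row 3: r3c4. So r3c4=1.
Step 2. [r4c4∈{4}] r4c4's peers cover all but 4. So r4c4=4.
Step 3. [r4c2∈{2}] nothing but 2 survives at r4c2, so r4c2=2.
Step 4. [r3c3∈{2}] r3c3 is down to just 2 ⇒ r3c3=2.
Step 5. [r2c3∈{4}] r2c3's peers cover all but 4, so r2c3=4.
Step 6. [r1c2∈{3}] r1c2 has the single candidate 3. So r1c2=3.
Step 7. [r2c1∈{2}] only 2 remains possible at r2c1 ⇒ r2c1=2.
Step 8. [r2c4∈{3}] r2c4's peers cover all but 3 ⇒ r2c4=3.
Step 9. [r4c1∈{1}] only 1 remains possible at r4c1, so r4c1=1.
Step 10. [r3c2∈{4}] nothing but 4 survives at r3c2 ⇒ r3c2=4.

Answer: 4 3 1 2 / 2 1 4 3 / 3 4 2 1 / 1 2 3 4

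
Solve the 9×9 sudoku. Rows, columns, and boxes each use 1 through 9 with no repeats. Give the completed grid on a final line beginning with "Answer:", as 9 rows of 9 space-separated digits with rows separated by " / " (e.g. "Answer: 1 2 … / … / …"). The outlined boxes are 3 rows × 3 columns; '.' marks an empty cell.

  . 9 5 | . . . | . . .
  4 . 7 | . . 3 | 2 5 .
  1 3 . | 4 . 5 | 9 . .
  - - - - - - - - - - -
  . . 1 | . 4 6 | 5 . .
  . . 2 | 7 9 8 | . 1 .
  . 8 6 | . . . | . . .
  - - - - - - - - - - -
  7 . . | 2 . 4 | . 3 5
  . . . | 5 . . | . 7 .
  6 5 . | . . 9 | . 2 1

Step 1. [r1c7∈{1,3,4,6,7,8}] r1c7 is the only open cell in col 7 admitting 1, so r1c7=1.
Step 2. [r8c9∈{4,6,8,9}] in box 9, 9 fits only at r8c9, so r8c9=9.
Step 3. [r1c9∈{3,4,6,7,8}] r1c9 is the only open cell in row 1 admitting 3 ⇒ r1c9=3.
Step 4. [r3c3∈{8}] r3c3 is down to just 8. So r3c3=8.
Step 5. [r3c5∈{2,6,7}] in row 3, 2 fits only at r3c5. So r3c5=2.
Step 6. [r4c4∈{3}] r4c4 has the single candidate 3. So r4c4=3.
Step 7. [r9c4∈{8}] r9c4 is down to just 8. So r9c4=8.
Step 8. [r1c4∈{6}] r1c4's peers cover all but 6 ⇒ r1c4=6.
Step 9. [r6c7∈{3,4,7}] r6c7 is the only open cell in col 7 admitting 7, so r6c7=7.
Step 10. [r6c1∈{3,5,9}] row 6 places 3 nowhere but r6c1 ⇒ r6c1=3.
Step 11. [r8c6∈{1}] nothing but 1 survives at r8c6, so r8c6=1.
Step 12. [r9c7∈{4}] nothing but 4 survives at r9c7, so r9c7=4.
Step 13. [r6c4∈{1}] r6c4 is down to just 1 ⇒ r6c4=1.
Step 14. [r8c3∈{3,4}] 4 has one home in col 3: r8c3 ⇒ r8c3=4.
Step 15. [r6c8∈{4,9}] row 6 places 9 nowhere but r6c8 ⇒ r6c8=9.
Step 16. [r8c1∈{2,8}] across col 1, 8 lands solely at r8c1. So r8c1=8.
Step 17. [r8c7∈{6}] r8c7 is down to just 6 ⇒ r8c7=6.
Step 18. [r5c9∈{4,6}] row 5 places 6 nowhere but r5c9, so r5c9=6.
Step 19. [r2c9∈{8}] only 8 remains possible at r2c9, so r2c9=8.
Step 20. [r9c5∈{3,7}] r9c5 is the only open cell in row 9 admitting 7, so r9c5=7.
Step 21. [r6c9∈{2,4}] in row 6, 4 fits only at r6c9. So r6c9=4.
Step 22. [r4c8∈{8}] nothing but 8 survives at r4c8. So r4c8=8.
Step 23. [r4c9∈{2}] r4c9 is down to just 2 ⇒ r4c9=2.
Step 24. [r7c7∈{8}] r7c7 has the single candidate 8 ⇒ r7c7=8.
Step 25. [r5c2∈{4}] r5c2's peers cover all but 4, so r5c2=4.
Step 26. [r5c7∈{3}] r5c7's peers cover all but 3 ⇒ r5c7=3.
Step 27. [r6c5∈{5}] only 5 remains possible at r6c5, so r6c5=5.
Step 28. [r3c9∈{7}] r3c9 is down to just 7, so r3c9=7.
Step 29. [r7c2∈{1}] only 1 remains possible at r7c2. So r7c2=1.
Step 30. [r8c2∈{2}] r8c2 is down to just 2 ⇒ r8c2=2.
Step 31. [r4c1∈{9}] r4c1 is down to just 9. So r4c1=9.
Step 32. [r2c5∈{1}] r2c5 is down to just 1, so r2c5=1.
Step 33. [r1c5∈{8}] r1c5 has the single candidate 8, so r1c5=8.
Step 34. [r1c1∈{2}] r1c1's peers cover all but 2. So r1c1=2.
Step 35. [r9c3∈{3}] r9c3 is down to just 3, so r9c3=3.
Step 36. [r3c8∈{6}] only 6 remains possible at r3c8 ⇒ r3c8=6.
Step 37. [r2c2∈{6}] nothing but 6 survives at r2c2 ⇒ r2c2=6.
Step 38. [r1c6∈{7}] r1c6 is down to just 7, so r1c6=7.
Step 39. [r7c3∈{9}] nothing but 9 survives at r7c3, so r7c3=9.
Step 40. [r5c1∈{5}] r5c1 is down to just 5, so r5c1=5.
Step 41. [r4c2∈{7}] r4c2 has the single candidate 7 ⇒ r4c2=7.
Step 42. [r6c6∈{2}] r6c6's peers cover all but 2. So r6c6=2.
Step 43. [r8c5∈{3}] only 3 remains possible at r8c5. So r8c5=3.
Step 44. [r1c8∈{4}] r1c8's peers cover all but 4 ⇒ r1c8=4.
Step 45. [r2c4∈{9}] r2c4 is down to just 9, so r2c4=9.
Step 46. [r7c5∈{6}] nothing but 6 survives at r7c5. So r7c5=6.

Answer: 2 9 5 6 8 7 1 4 3 / 4 6 7 9 1 3 2 5 8 / 1 3 8 4 2 5 9 6 7 / 9 7 1 3 4 6 5 8 2 / 5 4 2 7 9 8 3 1 6 / 3 8 6 1 5 2 7 9 4 / 7 1 9 2 6 4 8 3 5 / 8 2 4 5 3 1 6 7 9 / 6 5 3 8 7 9 4 2 1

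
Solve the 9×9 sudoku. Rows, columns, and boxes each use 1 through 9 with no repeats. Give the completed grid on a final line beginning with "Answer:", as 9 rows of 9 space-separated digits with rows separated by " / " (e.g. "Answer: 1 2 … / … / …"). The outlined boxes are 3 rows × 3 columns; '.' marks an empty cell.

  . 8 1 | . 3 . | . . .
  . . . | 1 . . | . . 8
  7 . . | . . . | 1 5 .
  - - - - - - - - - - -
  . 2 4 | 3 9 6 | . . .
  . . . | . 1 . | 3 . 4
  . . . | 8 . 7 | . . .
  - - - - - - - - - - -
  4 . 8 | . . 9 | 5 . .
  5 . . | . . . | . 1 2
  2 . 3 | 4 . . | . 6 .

Step 1. [r8c7∈{4,7,8,9}] across row 8, 4 lands solely at r8c7 ⇒ r8c7=4.
Step 2. [r9c7∈{7,8,9}] r9c7 is the only open cell in box 9 admitting 8, so r9c7=8.
Step 3. [r9c9∈{7,9}] box 9 places 9 nowhere but r9c9 ⇒ r9c9=9.
Step 4. [r4c7∈{7}] nothing but 7 survives at r4c7 ⇒ r4c7=7.
Step 5. [r6c5∈{2,4,5}] in row 6, 4 fits only at r6c5. So r6c5=4.
Step 6. [r7c2∈{1,6,7}] row 7 places 1 nowhere but r7c2 ⇒ r7c2=1.
Step 7. [r9c2∈{7}] r9c2 has the single candidate 7. So r9c2=7.
Step 8. [r5c3∈{5,6,7,9}] r5c3 is the only open cell in row 5 admitting 7. So r5c3=7.
Step 9. [r4c8∈{8}] r4c8 is down to just 8, so r4c8=8.
Step 10. [r4c1∈{1}] nothing but 1 survives at r4c1. So r4c1=1.
Step 11. [r5c1∈{6,8,9}] row 5 places 8 nowhere but r5c1. So r5c1=8.
Step 12. [r5c2∈{5,6,9}] row 5 places 6 nowhere but r5c2. So r5c2=6.
Step 13. [r5c8∈{2,9}] across row 5, 9 lands solely at r5c8, so r5c8=9.
Step 14. [r8c3∈{6,9}] r8c3 is the only open cell in box 7 admitting 6 ⇒ r8c3=6.
Step 15. [r8c4∈{7}] r8c4 is down to just 7 ⇒ r8c4=7.
Step 16. [r2c5∈{2,5,6,7}] 7 has one home in col 5: r2c5 ⇒ r2c5=7.
Step 17. [r6c8∈{2}] r6c8 has the single candidate 2, so r6c8=2.
Step 18. [r6c7∈{6}] only 6 remains possible at r6c7 ⇒ r6c7=6.
Step 19. [r2c1∈{3,6,9}] across row 2, 6 lands solely at r2c1, so r2c1=6.
Step 20. [r1c1∈{9}] r1c1's peers cover all but 9, so r1c1=9.
Step 21. [r3c3∈{2}] only 2 remains possible at r3c3. So r3c3=2.
Step 22. [r2c3∈{5}] r2c3's peers cover all but 5 ⇒ r2c3=5.
Step 23. [r6c2∈{3,5,9}] across col 2, 5 lands solely at r6c2, so r6c2=5.
Step 24. [r1c7∈{2}] r1c7 has the single candidate 2 ⇒ r1c7=2.
Step 25. [r2c6∈{2,4}] across row 2, 2 lands solely at r2c6. So r2c6=2.
Step 26. [r5c6∈{5}] r5c6 is down to just 5. So r5c6=5.
Step 27. [r8c5∈{8}] r8c5 has the single candidate 8. So r8c5=8.
Step 28. [r3c5∈{6}] r3c5 has the single candidate 6. So r3c5=6.
Step 29. [r3c9∈{3}] only 3 remains possible at r3c9 ⇒ r3c9=3.
Step 30. [r2c8∈{4}] r2c8 is down to just 4, so r2c8=4.
Step 31. [r7c9∈{7}] nothing but 7 survives at r7c9, so r7c9=7.
Step 32. [r7c5∈{2}] nothing but 2 survives at r7c5, so r7c5=2.
Step 33. [r3c2∈{4}] nothing but 4 survives at r3c2. So r3c2=4.
Step 34. [r7c4∈{6}] r7c4's peers cover all but 6. So r7c4=6.
Step 35. [r1c4∈{5}] nothing but 5 survives at r1c4. So r1c4=5.
Step 36. [r2c7∈{9}] only 9 remains possible at r2c7 ⇒ r2c7=9.
Step 37. [r6c1∈{3}] r6c1's peers cover all but 3, so r6c1=3.
Step 38. [r1c8∈{7}] r1c8 has the single candidate 7 ⇒ r1c8=7.
Step 39. [r6c9∈{1}] r6c9 has the single candidate 1 ⇒ r6c9=1.
Step 40. [r9c5∈{5}] nothing but 5 survives at r9c5, so r9c5=5.
Step 41. [r2c2∈{3}] only 3 remains possible at r2c2 ⇒ r2c2=3.
Step 42. [r8c6∈{3}] r8c6's peers cover all but 3 ⇒ r8c6=3.
Step 43. [r1c9∈{6}] only 6 remains possible at r1c9, so r1c9=6.
Step 44. [r7c8∈{3}] r7c8 has the single candidate 3, so r7c8=3.
Step 45. [r4c9∈{5}] r4c9 is down to just 5. So r4c9=5.
Step 46. [r1c6∈{4}] nothing but 4 survives at r1c6, so r1c6=4.
Step 47. [r6c3∈{9}] r6c3 is down to just 9. So r6c3=9.
Step 48. [r3c4∈{9}] only 9 remains possible at r3c4. So r3c4=9.
Step 49. [r5c4∈{2}] r5c4 is down to just 2. So r5c4=2.
Step 50. [r3c6∈{8}] r3c6 has the single candidate 8. So r3c6=8.
Step 51. [r8c2∈{9}] nothing but 9 survives at r8c2. So r8c2=9.
Step 52. [r9c6∈{1}] nothing but 1 survives at r9c6 ⇒ r9c6=1.

Answer: 9 8 1 5 3 4 2 7 6 / 6 3 5 1 7 2 9 4 8 / 7 4 2 9 6 8 1 5 3 / 1 2 4 3 9 6 7 8 5 / 8 6 7 2 1 5 3 9 4 / 3 5 9 8 4 7 6 2 1 / 4 1 8 6 2 9 5 3 7 / 5 9 6 7 8 3 4 1 2 / 2 7 3 4 5 1 8 6 9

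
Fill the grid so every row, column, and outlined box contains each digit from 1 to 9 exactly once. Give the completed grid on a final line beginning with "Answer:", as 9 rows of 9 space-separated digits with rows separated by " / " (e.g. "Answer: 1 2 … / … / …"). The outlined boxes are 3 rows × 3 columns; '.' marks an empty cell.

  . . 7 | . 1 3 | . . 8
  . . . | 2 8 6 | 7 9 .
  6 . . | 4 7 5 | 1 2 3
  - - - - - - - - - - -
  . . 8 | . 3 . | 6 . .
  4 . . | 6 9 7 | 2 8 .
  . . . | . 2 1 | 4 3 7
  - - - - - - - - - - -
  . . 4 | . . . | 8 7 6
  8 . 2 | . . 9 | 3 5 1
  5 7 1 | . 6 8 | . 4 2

Step 1. [r6c1∈{9}] only 9 remains possible at r6c1 ⇒ r6c1=9.
Step 2. [r5c2∈{1,3,5}] in row 5, 1 fits only at r5c2 ⇒ r5c2=1.
Step 3. [r4c4∈{5}] r4c4 is down to just 5, so r4c4=5.
Step 4. [r1c2∈{2,4,5,9}] 4 has one home in row 1: r1c2. So r1c2=4.
Step 5. [r7c1∈{3}] only 3 remains possible at r7c1. So r7c1=3.
Step 6. [r5c3∈{3,5}] in row 5, 3 fits only at r5c3. So r5c3=3.
Step 7. [r2c3∈{5}] only 5 remains possible at r2c3. So r2c3=5.
Step 8. [r3c2∈{8,9}] across row 3, 8 lands solely at r3c2 ⇒ r3c2=8.
Step 9. [r6c2∈{5,6}] across row 6, 5 lands solely at r6c2. So r6c2=5.
Step 10. [r1c1∈{2}] r1c1's peers cover all but 2. So r1c1=2.
Step 11. [r4c6∈{4}] only 4 remains possible at r4c6. So r4c6=4.
Step 12. [r2c2∈{3}] nothing but 3 survives at r2c2, so r2c2=3.
Step 13. [r1c4∈{9}] r1c4's peers cover all but 9. So r1c4=9.
Step 14. [r9c7∈{9}] r9c7 is down to just 9. So r9c7=9.
Step 15. [r2c9∈{4}] nothing but 4 survives at r2c9 ⇒ r2c9=4.
Step 16. [r6c3∈{6}] nothing but 6 survives at r6c3 ⇒ r6c3=6.
Step 17. [r7c5∈{5}] only 5 remains possible at r7c5, so r7c5=5.
Step 18. [r1c7∈{5}] only 5 remains possible at r1c7, so r1c7=5.
Step 19. [r4c8∈{1}] r4c8 is down to just 1, so r4c8=1.
Step 20. [r7c2∈{9}] r7c2 is down to just 9, so r7c2=9.
Step 21. [r7c6∈{2}] r7c6 is down to just 2 ⇒ r7c6=2.
Step 22. [r7c4∈{1}] r7c4's peers cover all but 1. So r7c4=1.
Step 23. [r6c4∈{8}] r6c4 is down to just 8 ⇒ r6c4=8.
Step 24. [r4c2∈{2}] r4c2 is down to just 2 ⇒ r4c2=2.
Step 25. [r9c4∈{3}] only 3 remains possible at r9c4 ⇒ r9c4=3.
Step 26. [r4c1∈{7}] nothing but 7 survives at r4c1. So r4c1=7.
Step 27. [r8c4∈{7}] only 7 remains possible at r8c4. So r8c4=7.
Step 28. [r8c2∈{6}] r8c2 is down to just 6. So r8c2=6.
Step 29. [r3c3∈{9}] r3c3 has the single candidate 9, so r3c3=9.
Step 30. [r1c8∈{6}] r1c8 has the single candidate 6, so r1c8=6.
Step 31. [r2c1∈{1}] only 1 remains possible at r2c1 ⇒ r2c1=1.
Step 32. [r5c9∈{5}] r5c9 is down to just 5, so r5c9=5.
Step 33. [r8c5∈{4}] only 4 remains possible at r8c5 ⇒ r8c5=4.
Step 34. [r4c9∈{9}] r4c9 has the single candidate 9. So r4c9=9.

Answer: 2 4 7 9 1 3 5 6 8 / 1 3 5 2 8 6 7 9 4 / 6 8 9 4 7 5 1 2 3 / 7 2 8 5 3 4 6 1 9 / 4 1 3 6 9 7 2 8 5 / 9 5 6 8 2 1 4 3 7 / 3 9 4 1 5 2 8 7 6 / 8 6 2 7 4 9 3 5 1 / 5 7 1 3 6 8 9 4 2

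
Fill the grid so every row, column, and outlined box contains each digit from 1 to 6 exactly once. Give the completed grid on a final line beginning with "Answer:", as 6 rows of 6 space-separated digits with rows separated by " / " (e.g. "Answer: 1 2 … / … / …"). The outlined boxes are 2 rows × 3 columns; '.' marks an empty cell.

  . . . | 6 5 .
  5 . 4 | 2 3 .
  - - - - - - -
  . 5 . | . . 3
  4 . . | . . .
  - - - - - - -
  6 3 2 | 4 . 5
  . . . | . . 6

Step 1. [r3c4∈{1}] r3c4 has the single candidate 1. So r3c4=1.
Step 2. [r6c1∈{1}] r6c1 has the single candidate 1. So r6c1=1.
Step 3. [r3c3∈{6}] r3c3 has the single candidate 6, so r3c3=6.
Step 4. [r4c6∈{2}] r4c6 is down to just 2 ⇒ r4c6=2.
Step 5. [r4c2∈{1}] r4c2 has the single candidate 1 ⇒ r4c2=1.
Step 6. [r1c1∈{2,3}] in col 1, 3 fits only at r1c1 ⇒ r1c1=3.
Step 7. [r2c6∈{1}] r2c6's peers cover all but 1. So r2c6=1.
Step 8. [r3c5∈{4}] r3c5 has the single candidate 4 ⇒ r3c5=4.
Step 9. [r6c2∈{4}] r6c2 is down to just 4, so r6c2=4.
Step 10. [r1c2∈{2}] nothing but 2 survives at r1c2, so r1c2=2.
Step 11. [r6c3∈{5}] only 5 remains possible at r6c3 ⇒ r6c3=5.
Step 12. [r6c4∈{3}] only 3 remains possible at r6c4 ⇒ r6c4=3.
Step 13. [r1c6∈{4}] r1c6 has the single candidate 4, so r1c6=4.
Step 14. [r2c2∈{6}] nothing but 6 survives at r2c2, so r2c2=6.
Step 15. [r5c5∈{1}] only 1 remains possible at r5c5, so r5c5=1.
Step 16. [r1c3∈{1}] r1c3 has the single candidate 1 ⇒ r1c3=1.
Step 17. [r4c4∈{5}] only 5 remains possible at r4c4 ⇒ r4c4=5.
Step 18. [r3c1∈{2}] only 2 remains possible at r3c1. So r3c1=2.
Step 19. [r6c5∈{2}] r6c5 has the single candidate 2. So r6c5=2.
Step 20. [r4c3∈{3}] r4c3 has the single candidate 3. So r4c3=3.
Step 21. [r4c5∈{6}] nothing but 6 survives at r4c5. So r4c5=6.

Answer: 3 2 1 6 5 4 / 5 6 4 2 3 1 / 2 5 6 1 4 3 / 4 1 3 5 6 2 / 6 3 2 4 1 5 / 1 4 5 3 2 6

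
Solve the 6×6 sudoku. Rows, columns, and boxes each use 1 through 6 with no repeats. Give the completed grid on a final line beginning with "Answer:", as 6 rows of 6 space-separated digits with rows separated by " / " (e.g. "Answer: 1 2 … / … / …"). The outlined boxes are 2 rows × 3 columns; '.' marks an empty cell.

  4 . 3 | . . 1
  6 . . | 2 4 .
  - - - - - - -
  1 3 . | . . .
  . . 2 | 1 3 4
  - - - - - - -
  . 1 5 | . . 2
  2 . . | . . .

Step 1. [r5c5∈{6}] nothing but 6 survives at r5c5 ⇒ r5c5=6.
Step 2. [r1c5∈{5}] r1c5 is down to just 5, so r1c5=5.
Step 3. [r4c2∈{5,6}] row 4 places 6 nowhere but r4c2, so r4c2=6.
Step 4. [r3c6∈{5,6}] col 6 places 6 nowhere but r3c6. So r3c6=6.
Step 5. [r6c2∈{4}] only 4 remains possible at r6c2 ⇒ r6c2=4.
Step 6. [r6c6∈{3,5}] across col 6, 5 lands solely at r6c6. So r6c6=5.
Step 7. [r5c1∈{3}] r5c1 has the single candidate 3, so r5c1=3.
Step 8. [r2c2∈{5}] r2c2 is down to just 5, so r2c2=5.
Step 9. [r3c3∈{4}] r3c3 has the single candidate 4. So r3c3=4.
Step 10. [r1c4∈{6}] only 6 remains possible at r1c4. So r1c4=6.
Step 11. [r3c5∈{2}] only 2 remains possible at r3c5. So r3c5=2.
Step 12. [r2c3∈{1}] nothing but 1 survives at r2c3, so r2c3=1.
Step 13. [r6c4∈{3}] r6c4 is down to just 3 ⇒ r6c4=3.
Step 14. [r2c6∈{3}] nothing but 3 survives at r2c6, so r2c6=3.
Step 15. [r3c4∈{5}] only 5 remains possible at r3c4 ⇒ r3c4=5.
Step 16. [r5c4∈{4}] nothing but 4 survives at r5c4. So r5c4=4.
Step 17. [r6c5∈{1}] r6c5 is down to just 1 ⇒ r6c5=1.
Step 18. [r4c1∈{5}] r4c1's peers cover all but 5 ⇒ r4c1=5.
Step 19. [r6c3∈{6}] only 6 remains possible at r6c3, so r6c3=6.
Step 20. [r1c2∈{2}] only 2 remains possible at r1c2. So r1c2=2.

Answer: 4 2 3 6 5 1 / 6 5 1 2 4 3 / 1 3 4 5 2 6 / 5 6 2 1 3 4 / 3 1 5 4 6 2 / 2 4 6 3 1 5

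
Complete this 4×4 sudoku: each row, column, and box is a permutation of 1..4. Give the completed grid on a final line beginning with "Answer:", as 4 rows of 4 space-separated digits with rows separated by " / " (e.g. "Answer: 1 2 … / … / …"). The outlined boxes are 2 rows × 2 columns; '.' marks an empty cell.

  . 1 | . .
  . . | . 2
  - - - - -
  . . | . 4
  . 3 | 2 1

Step 1. [r1c1∈{2,3,4}] across row 1, 2 lands solely at r1c1. So r1c1=2.
Step 2. [r1c3∈{3,4}] r1c3 is the only open cell in row 1 admitting 4 ⇒ r1c3=4.
Step 3. [r2c1∈{3,4}] 3 has one home in col 1: r2c1. So r2c1=3.
Step 4. [r3c1∈{1}] r3c1's peers cover all but 1. So r3c1=1.
Step 5. [r2c3∈{1}] r2c3 is down to just 1, so r2c3=1.
Step 6. [r1c4∈{3}] r1c4 is down to just 3, so r1c4=3.
Step 7. [r4c1∈{4}] r4c1 is down to just 4, so r4c1=4.
Step 8. [r2c2∈{4}] only 4 remains possible at r2c2, so r2c2=4.
Step 9. [r3c2∈{2}] r3c2 is down to just 2 ⇒ r3c2=2.
Step 10. [r3c3∈{3}] only 3 remains possible at r3c3. So r3c3=3.

Answer: 2 1 4 3 / 3 4 1 2 / 1 2 3 4 / 4 3 2 1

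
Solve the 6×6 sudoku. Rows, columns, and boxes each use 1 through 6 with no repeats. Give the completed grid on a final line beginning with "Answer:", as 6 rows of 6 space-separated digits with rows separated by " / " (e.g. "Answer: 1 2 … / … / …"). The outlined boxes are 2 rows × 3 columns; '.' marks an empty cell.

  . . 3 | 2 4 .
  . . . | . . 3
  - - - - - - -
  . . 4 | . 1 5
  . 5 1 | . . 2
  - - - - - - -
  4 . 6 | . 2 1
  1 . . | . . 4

Step 1. [r5c4∈{3,5}] row 5 places 5 nowhere but r5c4. So r5c4=5.
Step 2. [r1c6∈{6}] nothing but 6 survives at r1c6, so r1c6=6.
Step 3. [r2c2∈{1,2,4,6}] row 2 places 4 nowhere but r2c2. So r2c2=4.
Step 4. [r3c2∈{2,3,6}] 6 has one home in col 2: r3c2, so r3c2=6.
Step 5. [r3c4∈{3}] r3c4 has the single candidate 3 ⇒ r3c4=3.
Step 6. [r6c5∈{3,6}] 3 has one home in col 5: r6c5. So r6c5=3.
Step 7. [r1c1∈{5}] r1c1 is down to just 5 ⇒ r1c1=5.
Step 8. [r2c3∈{2}] only 2 remains possible at r2c3. So r2c3=2.
Step 9. [r4c4∈{4,6}] 4 has one home in row 4: r4c4, so r4c4=4.
Step 10. [r1c2∈{1}] r1c2 is down to just 1, so r1c2=1.
Step 11. [r4c1∈{3}] r4c1 is down to just 3 ⇒ r4c1=3.
Step 12. [r6c4∈{6}] nothing but 6 survives at r6c4, so r6c4=6.
Step 13. [r5c2∈{3}] nothing but 3 survives at r5c2. So r5c2=3.
Step 14. [r6c3∈{5}] r6c3 is down to just 5. So r6c3=5.
Step 15. [r6c2∈{2}] r6c2's peers cover all but 2. So r6c2=2.
Step 16. [r4c5∈{6}] r4c5's peers cover all but 6 ⇒ r4c5=6.
Step 17. [r2c1∈{6}] r2c1's peers cover all but 6 ⇒ r2c1=6.
Step 18. [r3c1∈{2}] nothing but 2 survives at r3c1. So r3c1=2.
Step 19. [r2c4∈{1}] r2c4's peers cover all but 1. So r2c4=1.
Step 20. [r2c5∈{5}] only 5 remains possible at r2c5 ⇒ r2c5=5.

Answer: 5 1 3 2 4 6 / 6 4 2 1 5 3 / 2 6 4 3 1 5 / 3 5 1 4 6 2 / 4 3 6 5 2 1 / 1 2 5 6 3 4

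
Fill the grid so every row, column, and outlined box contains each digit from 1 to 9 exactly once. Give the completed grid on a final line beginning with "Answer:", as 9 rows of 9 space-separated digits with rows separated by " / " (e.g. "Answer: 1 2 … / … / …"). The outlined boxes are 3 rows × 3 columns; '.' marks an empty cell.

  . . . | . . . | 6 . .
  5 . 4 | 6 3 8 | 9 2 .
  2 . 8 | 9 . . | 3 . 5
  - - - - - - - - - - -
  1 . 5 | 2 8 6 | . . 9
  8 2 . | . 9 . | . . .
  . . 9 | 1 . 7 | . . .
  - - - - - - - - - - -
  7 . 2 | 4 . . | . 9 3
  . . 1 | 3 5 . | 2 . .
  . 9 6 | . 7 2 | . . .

Step 1. [r6c5∈{4}] r6c5 has the single candidate 4 ⇒ r6c5=4.
Step 2. [r3c5∈{1}] nothing but 1 survives at r3c5, so r3c5=1.
Step 3. [r4c2∈{3,4,7}] r4c2 is the only open cell in box 4 admitting 4 ⇒ r4c2=4.
Step 4. [r5c3∈{3,7}] in box 4, 7 fits only at r5c3. So r5c3=7.
Step 5. [r5c4∈{5}] only 5 remains possible at r5c4. So r5c4=5.
Step 6. [r6c1∈{3,6}] r6c1 is the only open cell in col 1 admitting 6 ⇒ r6c1=6.
Step 7. [r9c4∈{8}] r9c4's peers cover all but 8, so r9c4=8.
Step 8. [r8c1∈{4}] r8c1 has the single candidate 4 ⇒ r8c1=4.
Step 9. [r8c2∈{8}] r8c2 has the single candidate 8. So r8c2=8.
Step 10. [r7c7∈{1,5,8}] in row 7, 8 fits only at r7c7 ⇒ r7c7=8.
Step 11. [r4c8∈{3,7}] 3 has one home in row 4: r4c8 ⇒ r4c8=3.
Step 12. [r1c4∈{7}] r1c4 has the single candidate 7. So r1c4=7.
Step 13. [r1c3∈{3}] r1c3's peers cover all but 3 ⇒ r1c3=3.
Step 14. [r1c2∈{1}] nothing but 1 survives at r1c2 ⇒ r1c2=1.
Step 15. [r2c9∈{1,7}] 1 has one home in row 2: r2c9. So r2c9=1.
Step 16. [r9c9∈{4}] r9c9's peers cover all but 4. So r9c9=4.
Step 17. [r3c8∈{4,7}] r3c8 is the only open cell in box 3 admitting 7. So r3c8=7.
Step 18. [r1c8∈{4,8}] in box 3, 4 fits only at r1c8 ⇒ r1c8=4.
Step 19. [r5c9∈{6}] r5c9's peers cover all but 6 ⇒ r5c9=6.
Step 20. [r5c8∈{1}] r5c8 is down to just 1. So r5c8=1.
Step 21. [r9c8∈{5}] nothing but 5 survives at r9c8 ⇒ r9c8=5.
Step 22. [r6c8∈{8}] r6c8 has the single candidate 8 ⇒ r6c8=8.
Step 23. [r7c5∈{6}] nothing but 6 survives at r7c5 ⇒ r7c5=6.
Step 24. [r2c2∈{7}] r2c2 is down to just 7 ⇒ r2c2=7.
Step 25. [r8c9∈{7}] only 7 remains possible at r8c9 ⇒ r8c9=7.
Step 26. [r6c7∈{5}] r6c7's peers cover all but 5. So r6c7=5.
Step 27. [r8c8∈{6}] only 6 remains possible at r8c8 ⇒ r8c8=6.
Step 28. [r1c5∈{2}] r1c5 is down to just 2. So r1c5=2.
Step 29. [r4c7∈{7}] r4c7's peers cover all but 7, so r4c7=7.
Step 30. [r9c1∈{3}] nothing but 3 survives at r9c1 ⇒ r9c1=3.
Step 31. [r6c9∈{2}] r6c9 is down to just 2 ⇒ r6c9=2.
Step 32. [r7c6∈{1}] r7c6's peers cover all but 1, so r7c6=1.
Step 33. [r1c9∈{8}] nothing but 8 survives at r1c9 ⇒ r1c9=8.
Step 34. [r9c7∈{1}] only 1 remains possible at r9c7 ⇒ r9c7=1.
Step 35. [r6c2∈{3}] r6c2's peers cover all but 3. So r6c2=3.
Step 36. [r3c6∈{4}] r3c6 is down to just 4, so r3c6=4.
Step 37. [r1c1∈{9}] r1c1's peers cover all but 9. So r1c1=9.
Step 38. [r5c7∈{4}] nothing but 4 survives at r5c7. So r5c7=4.
Step 39. [r3c2∈{6}] nothing but 6 survives at r3c2 ⇒ r3c2=6.
Step 40. [r7c2∈{5}] r7c2's peers cover all but 5. So r7c2=5.
Step 41. [r5c6∈{3}] r5c6 is down to just 3, so r5c6=3.
Step 42. [r1c6∈{5}] r1c6's peers cover all but 5, so r1c6=5.
Step 43. [r8c6∈{9}] only 9 remains possible at r8c6, so r8c6=9.

Answer: 9 1 3 7 2 5 6 4 8 / 5 7 4 6 3 8 9 2 1 / 2 6 8 9 1 4 3 7 5 / 1 4 5 2 8 6 7 3 9 / 8 2 7 5 9 3 4 1 6 / 6 3 9 1 4 7 5 8 2 / 7 5 2 4 6 1 8 9 3 / 4 8 1 3 5 9 2 6 7 / 3 9 6 8 7 2 1 5 4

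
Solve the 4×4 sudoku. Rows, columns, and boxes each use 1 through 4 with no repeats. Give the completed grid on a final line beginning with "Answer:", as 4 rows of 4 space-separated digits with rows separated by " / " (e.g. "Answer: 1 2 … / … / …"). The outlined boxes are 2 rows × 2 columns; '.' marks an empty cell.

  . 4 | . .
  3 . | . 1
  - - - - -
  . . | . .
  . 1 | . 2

Step 1. [r4c3∈{3,4}] row 4 places 3 nowhere but r4c3, so r4c3=3.
Step 2. [r2c2∈{2}] nothing but 2 survives at r2c2, so r2c2=2.
Step 3. [r3c4∈{4}] r3c4's peers cover all but 4. So r3c4=4.
Step 4. [r3c2∈{3}] r3c2 has the single candidate 3. So r3c2=3.
Step 5. [r4c1∈{4}] r4c1 has the single candidate 4. So r4c1=4.
Step 6. [r1c3∈{2}] nothing but 2 survives at r1c3, so r1c3=2.
Step 7. [r1c4∈{3}] r1c4's peers cover all but 3, so r1c4=3.
Step 8. [r2c3∈{4}] r2c3 has the single candidate 4. So r2c3=4.
Step 9. [r1c1∈{1}] r1c1's peers cover all but 1. So r1c1=1.
Step 10. [r3c1∈{2}] only 2 remains possible at r3c1, so r3c1=2.
Step 11. [r3c3∈{1}] nothing but 1 survives at r3c3 ⇒ r3c3=1.

Answer: 1 4 2 3 / 3 2 4 1 / 2 3 1 4 / 4 1 3 2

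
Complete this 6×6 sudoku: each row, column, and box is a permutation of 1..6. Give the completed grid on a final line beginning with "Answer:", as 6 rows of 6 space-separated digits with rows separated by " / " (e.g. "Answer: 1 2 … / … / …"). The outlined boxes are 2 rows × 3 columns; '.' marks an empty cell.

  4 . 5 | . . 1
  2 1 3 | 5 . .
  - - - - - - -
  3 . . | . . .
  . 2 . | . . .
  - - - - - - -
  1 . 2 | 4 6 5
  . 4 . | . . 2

Step 1. [r2c6∈{4,6}] r2c6 is the only open cell in row 2 admitting 6. So r2c6=6.
Step 2. [r3c6∈{4}] only 4 remains possible at r3c6. So r3c6=4.
Step 3. [r6c3∈{6}] r6c3's peers cover all but 6 ⇒ r6c3=6.
Step 4. [r3c2∈{5,6}] across col 2, 5 lands solely at r3c2 ⇒ r3c2=5.
Step 5. [r3c4∈{1,2,6}] 6 has one home in row 3: r3c4 ⇒ r3c4=6.
Step 6. [r3c3∈{1}] r3c3's peers cover all but 1. So r3c3=1.
Step 7. [r4c6∈{3}] r4c6 is down to just 3, so r4c6=3.
Step 8. [r4c4∈{1}] only 1 remains possible at r4c4, so r4c4=1.
Step 9. [r1c4∈{2,3}] col 4 places 2 nowhere but r1c4. So r1c4=2.
Step 10. [r1c5∈{3}] only 3 remains possible at r1c5. So r1c5=3.
Step 11. [r2c5∈{4}] nothing but 4 survives at r2c5. So r2c5=4.
Step 12. [r5c2∈{3}] r5c2 is down to just 3. So r5c2=3.
Step 13. [r4c3∈{4}] r4c3's peers cover all but 4. So r4c3=4.
Step 14. [r4c1∈{6}] r4c1 is down to just 6 ⇒ r4c1=6.
Step 15. [r3c5∈{2}] only 2 remains possible at r3c5 ⇒ r3c5=2.
Step 16. [r6c5∈{1}] r6c5 is down to just 1, so r6c5=1.
Step 17. [r4c5∈{5}] only 5 remains possible at r4c5 ⇒ r4c5=5.
Step 18. [r6c4∈{3}] nothing but 3 survives at r6c4 ⇒ r6c4=3.
Step 19. [r6c1∈{5}] nothing but 5 survives at r6c1. So r6c1=5.
Step 20. [r1c2∈{6}] nothing but 6 survives at r1c2 ⇒ r1c2=6.

Answer: 4 6 5 2 3 1 / 2 1 3 5 4 6 / 3 5 1 6 2 4 / 6 2 4 1 5 3 / 1 3 2 4 6 5 / 5 4 6 3 1 2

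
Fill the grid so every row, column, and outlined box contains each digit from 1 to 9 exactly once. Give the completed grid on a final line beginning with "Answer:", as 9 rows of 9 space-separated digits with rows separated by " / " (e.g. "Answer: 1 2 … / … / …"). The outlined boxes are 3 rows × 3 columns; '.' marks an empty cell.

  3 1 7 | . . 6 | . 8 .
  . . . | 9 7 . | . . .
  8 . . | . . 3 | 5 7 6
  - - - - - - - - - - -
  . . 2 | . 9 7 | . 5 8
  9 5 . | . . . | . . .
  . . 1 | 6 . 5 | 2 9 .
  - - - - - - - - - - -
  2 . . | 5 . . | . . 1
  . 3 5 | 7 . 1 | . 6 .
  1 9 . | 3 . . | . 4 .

Step 1. [r4c7∈{1,3,4,6}] row 4 places 3 nowhere but r4c7 ⇒ r4c7=3.
Step 2. [r5c4∈{1,2,4,8}] r5c4 is the only open cell in col 4 admitting 8. So r5c4=8.
Step 3. [r2c8∈{1,2,3}] in col 8, 2 fits only at r2c8. So r2c8=2.
Step 4. [r8c1∈{4}] r8c1 has the single candidate 4. So r8c1=4.
Step 5. [r5c7∈{1,4,6,7}] r5c7 is the only open cell in col 7 admitting 6, so r5c7=6.
Step 6. [r7c2∈{6,7,8}] 7 has one home in box 7: r7c2 ⇒ r7c2=7.
Step 7. [r4c4∈{1,4}] r4c4 is the only open cell in row 4 admitting 1 ⇒ r4c4=1.
Step 8. [r4c2∈{4,6}] across row 4, 4 lands solely at r4c2, so r4c2=4.
Step 9. [r5c9∈{4,7}] in row 5, 7 fits only at r5c9, so r5c9=7.
Step 10. [r6c9∈{4}] r6c9 has the single candidate 4, so r6c9=4.
Step 11. [r2c6∈{4,8}] 8 has one home in row 2: r2c6. So r2c6=8.
Step 12. [r9c6∈{2}] r9c6 is down to just 2, so r9c6=2.
Step 13. [r5c5∈{2,3,4}] 2 has one home in row 5: r5c5 ⇒ r5c5=2.
Step 14. [r8c5∈{8}] only 8 remains possible at r8c5, so r8c5=8.
Step 15. [r8c7∈{9}] r8c7's peers cover all but 9. So r8c7=9.
Step 16. [r1c7∈{4}] r1c7 is down to just 4, so r1c7=4.
Step 17. [r3c4∈{2,4}] across col 4, 4 lands solely at r3c4 ⇒ r3c4=4.
Step 18. [r7c7∈{8}] r7c7 has the single candidate 8. So r7c7=8.
Step 19. [r7c3∈{6}] only 6 remains possible at r7c3, so r7c3=6.
Step 20. [r2c2∈{6}] r2c2 is down to just 6. So r2c2=6.
Step 21. [r7c6∈{4,9}] row 7 places 9 nowhere but r7c6. So r7c6=9.
Step 22. [r8c9∈{2}] only 2 remains possible at r8c9 ⇒ r8c9=2.
Step 23. [r9c3∈{8}] nothing but 8 survives at r9c3, so r9c3=8.
Step 24. [r2c1∈{5}] r2c1 is down to just 5. So r2c1=5.
Step 25. [r4c1∈{6}] nothing but 6 survives at r4c1, so r4c1=6.
Step 26. [r6c2∈{8}] r6c2 is down to just 8, so r6c2=8.
Step 27. [r6c1∈{7}] nothing but 7 survives at r6c1 ⇒ r6c1=7.
Step 28. [r2c9∈{3}] r2c9 is down to just 3. So r2c9=3.
Step 29. [r9c9∈{5}] nothing but 5 survives at r9c9. So r9c9=5.
Step 30. [r6c5∈{3}] only 3 remains possible at r6c5. So r6c5=3.
Step 31. [r2c7∈{1}] nothing but 1 survives at r2c7. So r2c7=1.
Step 32. [r3c2∈{2}] r3c2 has the single candidate 2 ⇒ r3c2=2.
Step 33. [r1c9∈{9}] r1c9 is down to just 9 ⇒ r1c9=9.
Step 34. [r2c3∈{4}] nothing but 4 survives at r2c3, so r2c3=4.
Step 35. [r1c5∈{5}] only 5 remains possible at r1c5 ⇒ r1c5=5.
Step 36. [r5c8∈{1}] r5c8 has the single candidate 1, so r5c8=1.
Step 37. [r9c7∈{7}] nothing but 7 survives at r9c7 ⇒ r9c7=7.
Step 38. [r1c4∈{2}] r1c4 is down to just 2 ⇒ r1c4=2.
Step 39. [r5c3∈{3}] r5c3's peers cover all but 3, so r5c3=3.
Step 40. [r7c5∈{4}] r7c5's peers cover all but 4, so r7c5=4.
Step 41. [r5c6∈{4}] only 4 remains possible at r5c6 ⇒ r5c6=4.
Step 42. [r7c8∈{3}] nothing but 3 survives at r7c8, so r7c8=3.
Step 43. [r3c5∈{1}] r3c5's peers cover all but 1. So r3c5=1.
Step 44. [r3c3∈{9}] r3c3 is down to just 9, so r3c3=9.
Step 45. [r9c5∈{6}] r9c5 is down to just 6 ⇒ r9c5=6.

Answer: 3 1 7 2 5 6 4 8 9 / 5 6 4 9 7 8 1 2 3 / 8 2 9 4 1 3 5 7 6 / 6 4 2 1 9 7 3 5 8 / 9 5 3 8 2 4 6 1 7 / 7 8 1 6 3 5 2 9 4 / 2 7 6 5 4 9 8 3 1 / 4 3 5 7 8 1 9 6 2 / 1 9 8 3 6 2 7 4 5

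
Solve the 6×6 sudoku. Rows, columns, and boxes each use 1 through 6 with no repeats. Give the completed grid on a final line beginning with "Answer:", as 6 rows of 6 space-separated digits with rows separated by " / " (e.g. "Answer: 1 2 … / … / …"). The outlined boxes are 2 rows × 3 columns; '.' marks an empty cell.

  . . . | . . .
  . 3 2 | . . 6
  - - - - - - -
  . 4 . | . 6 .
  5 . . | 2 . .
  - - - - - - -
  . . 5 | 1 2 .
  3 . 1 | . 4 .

Step 1. [r1c2∈{1,5,6}] r1c2 is the only open cell in col 2 admitting 5, so r1c2=5.
Step 2. [r1c3∈{4,6}] r1c3 is the only open cell in col 3 admitting 4, so r1c3=4.
Step 3. [r4c2∈{1,6}] r4c2 is the only open cell in col 2 admitting 1. So r4c2=1.
Step 4. [r4c5∈{3}] r4c5 is down to just 3 ⇒ r4c5=3.
Step 5. [r3c4∈{5}] r3c4 has the single candidate 5 ⇒ r3c4=5.
Step 6. [r1c5∈{1}] r1c5 is down to just 1. So r1c5=1.
Step 7. [r5c2∈{6}] r5c2 has the single candidate 6. So r5c2=6.
Step 8. [r1c6∈{2,3}] r1c6 is the only open cell in row 1 admitting 2. So r1c6=2.
Step 9. [r6c6∈{5}] nothing but 5 survives at r6c6, so r6c6=5.
Step 10. [r3c3∈{3}] only 3 remains possible at r3c3 ⇒ r3c3=3.
Step 11. [r1c1∈{6}] r1c1 has the single candidate 6, so r1c1=6.
Step 12. [r6c2∈{2}] r6c2 is down to just 2, so r6c2=2.
Step 13. [r3c6∈{1}] only 1 remains possible at r3c6, so r3c6=1.
Step 14. [r5c1∈{4}] r5c1 has the single candidate 4 ⇒ r5c1=4.
Step 15. [r1c4∈{3}] nothing but 3 survives at r1c4, so r1c4=3.
Step 16. [r4c3∈{6}] r4c3 has the single candidate 6. So r4c3=6.
Step 17. [r3c1∈{2}] r3c1 has the single candidate 2 ⇒ r3c1=2.
Step 18. [r6c4∈{6}] r6c4's peers cover all but 6, so r6c4=6.
Step 19. [r4c6∈{4}] nothing but 4 survives at r4c6 ⇒ r4c6=4.
Step 20. [r2c1∈{1}] only 1 remains possible at r2c1 ⇒ r2c1=1.
Step 21. [r2c4∈{4}] nothing but 4 survives at r2c4, so r2c4=4.
Step 22. [r5c6∈{3}] r5c6 has the single candidate 3, so r5c6=3.
Step 23. [r2c5∈{5}] nothing but 5 survives at r2c5. So r2c5=5.

Answer: 6 5 4 3 1 2 / 1 3 2 4 5 6 / 2 4 3 5 6 1 / 5 1 6 2 3 4 / 4 6 5 1 2 3 / 3 2 1 6 4 5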